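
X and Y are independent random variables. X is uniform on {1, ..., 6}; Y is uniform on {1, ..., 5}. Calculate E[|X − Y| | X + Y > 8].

4/3

Outcomes with X + Y > 8: (4,5), (5,4), (5,5), (6,3), (6,4), (6,5), each with probability 1/30.
E[|X − Y| | X + Y > 8] = (1 + 1 + 0 + 3 + 2 + 1) / 6 = 4/3.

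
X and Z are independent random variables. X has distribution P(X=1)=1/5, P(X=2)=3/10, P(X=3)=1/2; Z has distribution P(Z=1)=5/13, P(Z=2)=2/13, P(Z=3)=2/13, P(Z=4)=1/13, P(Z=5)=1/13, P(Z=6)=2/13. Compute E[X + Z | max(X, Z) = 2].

81/25

P(max(X, Z) = 2) = 5/26.
Summing (X+Z)·P(x,y) over outcomes with max(X, Z) = 2 gives 81/130.
E[X + Z | max(X, Z) = 2] = (81/130) / (5/26) = 81/25.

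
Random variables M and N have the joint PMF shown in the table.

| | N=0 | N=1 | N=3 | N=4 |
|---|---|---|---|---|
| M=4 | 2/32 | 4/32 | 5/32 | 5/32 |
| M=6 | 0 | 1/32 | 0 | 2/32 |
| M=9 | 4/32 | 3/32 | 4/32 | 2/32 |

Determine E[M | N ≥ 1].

P(N ≥ 1) = 13/16.
Summing M·P(M=x,N=y) over the conditioning event gives 155/32.
E[M | N ≥ 1] = (155/32) / (13/16) = 155/26.

155/26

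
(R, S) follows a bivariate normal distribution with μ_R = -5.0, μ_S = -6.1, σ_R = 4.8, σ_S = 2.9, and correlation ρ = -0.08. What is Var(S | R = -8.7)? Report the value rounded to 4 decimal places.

The conditional variance in a bivariate normal is σ_S²(1 − ρ²), independent of x.
Var(S | R=-8.7) = (2.9)²·(1 − (-0.08)²) = 8.41·0.9936 = 8.3562.

8.3562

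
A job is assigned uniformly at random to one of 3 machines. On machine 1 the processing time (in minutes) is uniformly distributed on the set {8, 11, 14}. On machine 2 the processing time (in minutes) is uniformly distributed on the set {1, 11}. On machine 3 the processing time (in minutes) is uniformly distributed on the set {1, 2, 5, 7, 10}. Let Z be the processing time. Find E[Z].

22/3

E[Z | machine 1] = (8+11+14)/3 = 11.
E[Z | machine 2] = (1+11)/2 = 6.
E[Z | machine 3] = (1+2+5+7+10)/5 = 5.
E[Z] = (1/3)·(11) + (1/3)·(6) + (1/3)·(5) = 22/3.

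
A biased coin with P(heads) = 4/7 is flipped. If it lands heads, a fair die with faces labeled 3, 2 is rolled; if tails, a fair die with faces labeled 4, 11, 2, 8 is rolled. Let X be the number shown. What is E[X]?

115/28

E[X | heads] = (3+2)/2 = 5/2.
E[X | tails] = (4+11+2+8)/4 = 25/4.
By the law of total expectation,
E[X] = (4/7)·(5/2) + (3/7)·(25/4) = 115/28.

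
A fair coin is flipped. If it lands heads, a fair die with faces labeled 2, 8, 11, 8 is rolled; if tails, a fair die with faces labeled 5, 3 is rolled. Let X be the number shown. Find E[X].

45/8

E[X | heads] = (2+8+11+8)/4 = 29/4.
E[X | tails] = (5+3)/2 = 4.
By the law of total expectation,
E[X] = (1/2)·(29/4) + (1/2)·(4) = 45/8.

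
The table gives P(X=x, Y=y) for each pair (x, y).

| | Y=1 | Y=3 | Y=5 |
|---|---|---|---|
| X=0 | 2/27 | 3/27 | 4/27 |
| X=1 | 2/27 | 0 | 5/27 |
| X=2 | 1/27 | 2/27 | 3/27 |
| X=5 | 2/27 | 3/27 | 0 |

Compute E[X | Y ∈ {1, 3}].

11/5

P(Y ∈ {1, 3}) = 5/9.
Σ X·P over the event = 0·(2/27) + 0·(3/27) + 1·(2/27) + 2·(1/27) + 2·(2/27) + 5·(2/27) + 5·(3/27) = 11/9.
E[X | Y ∈ {1, 3}] = (11/9) / (5/9) = 11/5.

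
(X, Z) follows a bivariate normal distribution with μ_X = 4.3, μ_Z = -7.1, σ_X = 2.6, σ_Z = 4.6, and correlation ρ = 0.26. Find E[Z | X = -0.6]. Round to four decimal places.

-9.3540

For a bivariate normal, E[Z | X=x] = μ_Z + ρ·(σ_Z/σ_X)·(x − μ_X).
E[Z | X=-0.6] = -7.1 + (0.26)·(4.6/2.6)·(-0.6 − (4.3)) = -7.1 + (0.46)·(-4.9) = -9.3540.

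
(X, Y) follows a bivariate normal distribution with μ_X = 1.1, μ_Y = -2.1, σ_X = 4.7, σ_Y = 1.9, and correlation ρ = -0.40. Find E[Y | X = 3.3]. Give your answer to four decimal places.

-2.4557

E[Y | X=x] = μ_Y + ρ(σ_Y/σ_X)(x − μ_X) for jointly normal variables.
E[Y | X=3.3] = -2.1 + (-0.40)·(1.9/4.7)·(3.3 − (1.1)) = -2.1 + (-0.1617)·(2.2) = -2.4557.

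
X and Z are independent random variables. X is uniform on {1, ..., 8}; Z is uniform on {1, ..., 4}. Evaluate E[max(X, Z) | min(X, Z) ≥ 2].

P(min(X, Z) ≥ 2) = 21/32.
Summing max(X,Z)·P(x,y) over outcomes with min(X, Z) ≥ 2 gives 109/32.
E[max(X, Z) | min(X, Z) ≥ 2] = (109/32) / (21/32) = 109/21.

109/21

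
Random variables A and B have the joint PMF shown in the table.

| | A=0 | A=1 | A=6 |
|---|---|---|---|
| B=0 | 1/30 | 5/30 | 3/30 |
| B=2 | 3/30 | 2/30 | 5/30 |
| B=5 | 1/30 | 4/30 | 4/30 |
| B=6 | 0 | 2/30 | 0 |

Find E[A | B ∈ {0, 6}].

25/11

P(B ∈ {0, 6}) = 11/30.
Summing A·P(A=x,B=y) over the conditioning event gives 5/6.
E[A | B ∈ {0, 6}] = (5/6) / (11/30) = 25/11.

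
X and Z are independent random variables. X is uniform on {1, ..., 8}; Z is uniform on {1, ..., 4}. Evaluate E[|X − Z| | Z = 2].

11/4

Outcomes with Z = 2: (1,2), (2,2), (3,2), (4,2), (5,2), (6,2), (7,2), (8,2), each with probability 1/32.
E[|X − Z| | Z = 2] = (1 + 0 + 1 + 2 + 3 + 4 + 5 + 6) / 8 = 11/4.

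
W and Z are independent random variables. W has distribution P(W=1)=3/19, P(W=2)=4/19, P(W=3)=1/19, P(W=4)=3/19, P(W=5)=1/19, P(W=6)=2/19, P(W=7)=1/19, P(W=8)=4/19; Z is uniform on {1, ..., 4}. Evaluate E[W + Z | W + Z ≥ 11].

P(W + Z ≥ 11) = 9/76.
Summing (W+Z)·P(x,y) over outcomes with W + Z ≥ 11 gives 103/76.
E[W + Z | W + Z ≥ 11] = (103/76) / (9/76) = 103/9.

103/9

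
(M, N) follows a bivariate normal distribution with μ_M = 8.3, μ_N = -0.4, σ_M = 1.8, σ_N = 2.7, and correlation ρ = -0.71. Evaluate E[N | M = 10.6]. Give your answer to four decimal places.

-2.8495

E[N | M=x] = μ_N + ρ(σ_N/σ_M)(x − μ_M) for jointly normal variables.
E[N | M=10.6] = -0.4 + (-0.71)·(2.7/1.8)·(10.6 − (8.3)) = -0.4 + (-1.065)·(2.3) = -2.8495.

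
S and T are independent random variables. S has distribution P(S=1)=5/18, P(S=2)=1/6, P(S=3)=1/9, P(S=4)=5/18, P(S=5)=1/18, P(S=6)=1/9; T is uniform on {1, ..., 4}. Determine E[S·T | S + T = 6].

P(S + T = 6) = 11/72.
Summing ST·P(x,y) over outcomes with S + T = 6 gives 29/24.
E[S·T | S + T = 6] = (29/24) / (11/72) = 87/11.

87/11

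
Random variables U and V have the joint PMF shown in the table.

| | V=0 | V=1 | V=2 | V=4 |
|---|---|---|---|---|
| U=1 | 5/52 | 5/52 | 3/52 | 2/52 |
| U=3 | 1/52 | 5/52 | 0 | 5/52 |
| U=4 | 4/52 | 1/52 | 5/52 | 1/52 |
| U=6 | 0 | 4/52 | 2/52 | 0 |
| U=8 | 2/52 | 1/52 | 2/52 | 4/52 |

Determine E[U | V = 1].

P(V = 1) = 4/13.
Σ U·P over the event = 1·(5/52) + 3·(5/52) + 4·(1/52) + 6·(4/52) + 8·(1/52) = 14/13.
E[U | V = 1] = (14/13) / (4/13) = 7/2.

7/2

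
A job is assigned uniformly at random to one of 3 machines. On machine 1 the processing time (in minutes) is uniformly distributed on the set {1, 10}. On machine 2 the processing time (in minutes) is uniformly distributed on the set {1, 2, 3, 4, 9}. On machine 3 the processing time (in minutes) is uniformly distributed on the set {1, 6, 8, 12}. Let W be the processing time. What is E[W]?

E[W | machine 1] = (1+10)/2 = 11/2.
E[W | machine 2] = (1+2+3+4+9)/5 = 19/5.
E[W | machine 3] = (1+6+8+12)/4 = 27/4.
E[W] = (1/3)·(11/2) + (1/3)·(19/5) + (1/3)·(27/4) = 107/20.

107/20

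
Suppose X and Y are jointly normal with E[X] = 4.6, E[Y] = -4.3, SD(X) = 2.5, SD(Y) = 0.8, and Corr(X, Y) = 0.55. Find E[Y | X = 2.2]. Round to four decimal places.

The regression of Y on X has slope ρ·σ_Y/σ_X and passes through (μ_X, μ_Y).
E[Y | X=2.2] = -4.3 + (0.55)·(0.8/2.5)·(2.2 − (4.6)) = -4.3 + (0.176)·(-2.4) = -4.7224.

-4.7224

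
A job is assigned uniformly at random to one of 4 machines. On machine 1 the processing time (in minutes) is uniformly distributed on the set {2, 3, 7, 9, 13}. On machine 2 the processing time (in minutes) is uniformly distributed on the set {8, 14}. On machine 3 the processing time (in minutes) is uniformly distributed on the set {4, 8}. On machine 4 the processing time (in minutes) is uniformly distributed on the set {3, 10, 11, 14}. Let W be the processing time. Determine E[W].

333/40

E[W | machine 1] = (2+3+7+9+13)/5 = 34/5.
E[W | machine 2] = (8+14)/2 = 11.
E[W | machine 3] = (4+8)/2 = 6.
E[W | machine 4] = (3+10+11+14)/4 = 19/2.
E[W] = (1/4)·(34/5) + (1/4)·(11) + (1/4)·(6) + (1/4)·(19/2) = 333/40.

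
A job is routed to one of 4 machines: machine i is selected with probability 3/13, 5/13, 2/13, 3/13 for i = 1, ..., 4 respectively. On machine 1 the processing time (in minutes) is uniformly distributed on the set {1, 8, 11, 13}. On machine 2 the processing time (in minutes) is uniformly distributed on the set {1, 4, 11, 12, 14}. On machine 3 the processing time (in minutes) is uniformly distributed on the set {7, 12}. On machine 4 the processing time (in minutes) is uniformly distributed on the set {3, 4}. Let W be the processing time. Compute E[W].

385/52

E[W | machine 1] = (1+8+11+13)/4 = 33/4.
E[W | machine 2] = (1+4+11+12+14)/5 = 42/5.
E[W | machine 3] = (7+12)/2 = 19/2.
E[W | machine 4] = (3+4)/2 = 7/2.
E[W] = (3/13)·(33/4) + (5/13)·(42/5) + (2/13)·(19/2) + (3/13)·(7/2) = 385/52.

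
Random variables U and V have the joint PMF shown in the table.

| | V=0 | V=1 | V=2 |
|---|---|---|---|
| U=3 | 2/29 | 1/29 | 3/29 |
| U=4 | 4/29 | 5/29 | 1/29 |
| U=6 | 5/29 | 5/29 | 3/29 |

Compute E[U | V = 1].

P(V = 1) = 11/29.
Summing U·P(U=x,V=y) over the conditioning event gives 53/29.
E[U | V = 1] = (53/29) / (11/29) = 53/11.

53/11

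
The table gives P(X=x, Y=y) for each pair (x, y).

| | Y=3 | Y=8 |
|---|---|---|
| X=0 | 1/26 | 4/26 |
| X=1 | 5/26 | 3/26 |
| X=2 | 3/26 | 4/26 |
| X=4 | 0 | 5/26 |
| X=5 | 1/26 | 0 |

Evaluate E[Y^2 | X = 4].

64

P(X = 4) = 5/26.
Σ Y^2·P over the event = 64·(5/26) = 160/13.
E[Y^2 | X = 4] = (160/13) / (5/26) = 64.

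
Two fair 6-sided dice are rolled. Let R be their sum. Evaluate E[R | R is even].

7

P(R is even) = 1/2.
Σ over the event: 2·1/36 + 4·1/12 + 6·5/36 + 8·5/36 + 10·1/12 + 12·1/36 = 7/2.
E[R | R is even] = (7/2) / (1/2) = 7.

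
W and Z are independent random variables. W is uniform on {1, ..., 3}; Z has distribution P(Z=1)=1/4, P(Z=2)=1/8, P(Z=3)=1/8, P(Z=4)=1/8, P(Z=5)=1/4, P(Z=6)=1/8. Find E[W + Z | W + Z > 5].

P(W + Z > 5) = 1/2.
Summing (W+Z)·P(x,y) over outcomes with W + Z > 5 gives 85/24.
E[W + Z | W + Z > 5] = (85/24) / (1/2) = 85/12.

85/12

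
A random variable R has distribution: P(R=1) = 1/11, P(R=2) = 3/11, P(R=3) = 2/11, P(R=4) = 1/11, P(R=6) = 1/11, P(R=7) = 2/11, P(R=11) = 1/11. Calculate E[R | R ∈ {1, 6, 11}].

6

P(R ∈ {1, 6, 11}) = 3/11.
Σ over the event: 1·1/11 + 6·1/11 + 11·1/11 = 18/11.
E[R | R ∈ {1, 6, 11}] = (18/11) / (3/11) = 6.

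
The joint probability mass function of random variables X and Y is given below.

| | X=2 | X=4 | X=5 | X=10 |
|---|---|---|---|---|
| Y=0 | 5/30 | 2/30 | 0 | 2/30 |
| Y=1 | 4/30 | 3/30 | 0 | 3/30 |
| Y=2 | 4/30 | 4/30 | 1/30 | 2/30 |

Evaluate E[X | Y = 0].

38/9

P(Y = 0) = 3/10.
Σ X·P over the event = 2·(5/30) + 4·(2/30) + 10·(2/30) = 19/15.
E[X | Y = 0] = (19/15) / (3/10) = 38/9.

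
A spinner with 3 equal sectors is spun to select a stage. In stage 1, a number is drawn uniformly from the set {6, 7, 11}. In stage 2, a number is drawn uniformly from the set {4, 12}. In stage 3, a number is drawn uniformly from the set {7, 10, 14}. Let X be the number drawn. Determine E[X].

79/9

E[X | stage 1] = (6+7+11)/3 = 8.
E[X | stage 2] = (4+12)/2 = 8.
E[X | stage 3] = (7+10+14)/3 = 31/3.
By the law of total expectation,
E[X] = (1/3)·(8) + (1/3)·(8) + (1/3)·(31/3) = 79/9.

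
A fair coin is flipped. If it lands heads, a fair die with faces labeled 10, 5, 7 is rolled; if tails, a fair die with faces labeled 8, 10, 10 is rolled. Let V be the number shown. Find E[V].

25/3

E[V | heads] = (10+5+7)/3 = 22/3.
E[V | tails] = (8+10+10)/3 = 28/3.
By the law of total expectation,
E[V] = (1/2)·(22/3) + (1/2)·(28/3) = 25/3.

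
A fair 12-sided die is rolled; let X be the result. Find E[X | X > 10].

23/2

Given X > 10, X is equally likely to be any of {11, 12}.
E[X | X > 10] = (11 + 12) / 2 = 23/2.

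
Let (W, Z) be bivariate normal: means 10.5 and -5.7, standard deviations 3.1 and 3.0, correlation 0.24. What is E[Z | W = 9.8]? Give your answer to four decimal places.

For a bivariate normal, E[Z | W=x] = μ_Z + ρ·(σ_Z/σ_W)·(x − μ_W).
E[Z | W=9.8] = -5.7 + (0.24)·(3.0/3.1)·(9.8 − (10.5)) = -5.7 + (0.23226)·(-0.7) = -5.8626.

-5.8626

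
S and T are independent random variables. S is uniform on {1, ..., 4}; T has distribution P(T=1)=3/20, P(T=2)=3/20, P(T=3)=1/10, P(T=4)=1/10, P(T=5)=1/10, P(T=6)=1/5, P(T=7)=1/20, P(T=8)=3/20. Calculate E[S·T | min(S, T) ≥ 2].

15

P(min(S, T) ≥ 2) = 51/80.
Summing ST·P(x,y) over outcomes with min(S, T) ≥ 2 gives 153/16.
E[S·T | min(S, T) ≥ 2] = (153/16) / (51/80) = 15.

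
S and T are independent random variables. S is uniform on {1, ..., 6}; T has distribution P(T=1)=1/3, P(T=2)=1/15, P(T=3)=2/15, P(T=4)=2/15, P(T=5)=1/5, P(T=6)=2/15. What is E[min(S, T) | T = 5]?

P(T = 5) = 1/5.
Summing min(S,T)·P(x,y) over outcomes with T = 5 gives 2/3.
E[min(S, T) | T = 5] = (2/3) / (1/5) = 10/3.

10/3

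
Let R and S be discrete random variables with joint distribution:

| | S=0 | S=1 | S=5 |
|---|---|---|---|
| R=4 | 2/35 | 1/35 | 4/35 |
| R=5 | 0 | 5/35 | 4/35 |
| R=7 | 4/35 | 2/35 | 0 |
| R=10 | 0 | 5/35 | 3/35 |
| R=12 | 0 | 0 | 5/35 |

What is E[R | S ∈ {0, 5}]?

81/11

P(S ∈ {0, 5}) = 22/35.
Σ R·P over the event = 4·(2/35) + 4·(4/35) + 5·(4/35) + 7·(4/35) + 10·(3/35) + 12·(5/35) = 162/35.
E[R | S ∈ {0, 5}] = (162/35) / (22/35) = 81/11.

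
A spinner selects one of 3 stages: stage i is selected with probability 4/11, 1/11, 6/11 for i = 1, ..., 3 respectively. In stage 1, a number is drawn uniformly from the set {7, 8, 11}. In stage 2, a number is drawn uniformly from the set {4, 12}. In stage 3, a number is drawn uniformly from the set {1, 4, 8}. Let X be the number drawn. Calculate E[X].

E[X | stage 1] = (7+8+11)/3 = 26/3.
E[X | stage 2] = (4+12)/2 = 8.
E[X | stage 3] = (1+4+8)/3 = 13/3.
E[X] = (4/11)·(26/3) + (1/11)·(8) + (6/11)·(13/3) = 206/33.

206/33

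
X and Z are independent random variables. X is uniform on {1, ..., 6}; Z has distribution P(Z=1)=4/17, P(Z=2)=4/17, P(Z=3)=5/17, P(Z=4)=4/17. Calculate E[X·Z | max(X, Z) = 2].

P(max(X, Z) = 2) = 2/17.
Summing XZ·P(x,y) over outcomes with max(X, Z) = 2 gives 16/51.
E[X·Z | max(X, Z) = 2] = (16/51) / (2/17) = 8/3.

8/3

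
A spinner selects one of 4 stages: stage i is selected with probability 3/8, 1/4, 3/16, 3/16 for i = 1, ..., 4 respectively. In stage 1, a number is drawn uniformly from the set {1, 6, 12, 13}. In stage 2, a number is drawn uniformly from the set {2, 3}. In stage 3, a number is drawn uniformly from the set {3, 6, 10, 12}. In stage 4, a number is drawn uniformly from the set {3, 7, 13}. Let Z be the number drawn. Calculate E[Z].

417/64

E[Z | stage 1] = (1+6+12+13)/4 = 8.
E[Z | stage 2] = (2+3)/2 = 5/2.
E[Z | stage 3] = (3+6+10+12)/4 = 31/4.
E[Z | stage 4] = (3+7+13)/3 = 23/3.
E[Z] = (3/8)·(8) + (1/4)·(5/2) + (3/16)·(31/4) + (3/16)·(23/3) = 417/64.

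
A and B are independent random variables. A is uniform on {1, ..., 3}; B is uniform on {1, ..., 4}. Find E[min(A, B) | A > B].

Outcomes with A > B: (2,1), (3,1), (3,2), each with probability 1/12.
E[min(A, B) | A > B] = (1 + 1 + 2) / 3 = 4/3.

4/3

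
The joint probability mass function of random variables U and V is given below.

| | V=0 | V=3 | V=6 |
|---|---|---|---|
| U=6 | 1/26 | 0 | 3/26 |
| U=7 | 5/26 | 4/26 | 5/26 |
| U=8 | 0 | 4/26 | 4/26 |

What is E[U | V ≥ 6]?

85/12

P(V ≥ 6) = 6/13.
Summing U·P(U=x,V=y) over the conditioning event gives 85/26.
E[U | V ≥ 6] = (85/26) / (6/13) = 85/12.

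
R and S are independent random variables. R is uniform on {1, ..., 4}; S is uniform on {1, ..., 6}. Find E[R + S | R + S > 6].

P(R + S > 6) = 5/12.
Summing (R+S)·P(x,y) over outcomes with R + S > 6 gives 10/3.
E[R + S | R + S > 6] = (10/3) / (5/12) = 8.

8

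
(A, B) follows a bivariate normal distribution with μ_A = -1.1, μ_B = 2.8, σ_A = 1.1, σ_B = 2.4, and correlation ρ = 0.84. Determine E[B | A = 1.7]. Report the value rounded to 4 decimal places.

7.9316

For a bivariate normal, E[B | A=x] = μ_B + ρ·(σ_B/σ_A)·(x − μ_A).
E[B | A=1.7] = 2.8 + (0.84)·(2.4/1.1)·(1.7 − (-1.1)) = 2.8 + (1.8327)·(2.8) = 7.9316.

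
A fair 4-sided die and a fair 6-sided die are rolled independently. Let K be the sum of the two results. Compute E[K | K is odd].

P(K is odd) = 1/2.
Σ over the event: 3·1/12 + 5·1/6 + 7·1/6 + 9·1/12 = 3.
E[K | K is odd] = (3) / (1/2) = 6.

6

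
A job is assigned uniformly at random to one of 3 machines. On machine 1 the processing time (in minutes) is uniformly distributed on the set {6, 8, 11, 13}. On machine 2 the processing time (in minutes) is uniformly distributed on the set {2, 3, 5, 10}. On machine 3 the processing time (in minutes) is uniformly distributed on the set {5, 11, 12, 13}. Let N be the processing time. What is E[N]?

33/4

E[N | machine 1] = (6+8+11+13)/4 = 19/2.
E[N | machine 2] = (2+3+5+10)/4 = 5.
E[N | machine 3] = (5+11+12+13)/4 = 41/4.
By the law of total expectation,
E[N] = (1/3)·(19/2) + (1/3)·(5) + (1/3)·(41/4) = 33/4.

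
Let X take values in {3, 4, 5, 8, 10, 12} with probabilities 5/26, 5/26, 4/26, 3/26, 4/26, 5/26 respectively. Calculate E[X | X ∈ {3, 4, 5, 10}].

95/18

P(X ∈ {3, 4, 5, 10}) = 9/13.
Σ over the event: 3·5/26 + 4·5/26 + 5·2/13 + 10·2/13 = 95/26.
E[X | X ∈ {3, 4, 5, 10}] = (95/26) / (9/13) = 95/18.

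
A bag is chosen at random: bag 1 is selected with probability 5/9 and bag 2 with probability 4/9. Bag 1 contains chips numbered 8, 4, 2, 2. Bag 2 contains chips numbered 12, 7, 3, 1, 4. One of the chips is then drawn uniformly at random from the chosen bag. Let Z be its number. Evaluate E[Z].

208/45

E[Z | bag 1] = (8+4+2+2)/4 = 4.
E[Z | bag 2] = (12+7+3+1+4)/5 = 27/5.
E[Z] = (5/9)·(4) + (4/9)·(27/5) = 208/45.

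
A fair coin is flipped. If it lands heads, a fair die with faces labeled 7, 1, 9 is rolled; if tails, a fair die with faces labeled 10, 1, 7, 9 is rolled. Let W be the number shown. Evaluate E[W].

149/24

E[W | heads] = (7+1+9)/3 = 17/3.
E[W | tails] = (10+1+7+9)/4 = 27/4.
E[W] = (1/2)·(17/3) + (1/2)·(27/4) = 149/24.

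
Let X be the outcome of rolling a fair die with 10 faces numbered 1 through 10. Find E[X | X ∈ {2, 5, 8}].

P(X ∈ {2, 5, 8}) = 3/10.
Σ over the event: 2·1/10 + 5·1/10 + 8·1/10 = 3/2.
E[X | X ∈ {2, 5, 8}] = (3/2) / (3/10) = 5.

5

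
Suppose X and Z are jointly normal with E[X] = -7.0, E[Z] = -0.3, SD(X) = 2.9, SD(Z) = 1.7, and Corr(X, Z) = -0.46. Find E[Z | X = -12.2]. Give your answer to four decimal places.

For a bivariate normal, E[Z | X=x] = μ_Z + ρ·(σ_Z/σ_X)·(x − μ_X).
E[Z | X=-12.2] = -0.3 + (-0.46)·(1.7/2.9)·(-12.2 − (-7.0)) = -0.3 + (-0.26966)·(-5.2) = 1.1022.

1.1022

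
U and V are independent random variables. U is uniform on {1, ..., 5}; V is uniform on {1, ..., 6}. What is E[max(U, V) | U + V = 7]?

24/5

P(U + V = 7) = 1/6.
Summing max(U,V)·P(x,y) over outcomes with U + V = 7 gives 4/5.
E[max(U, V) | U + V = 7] = (4/5) / (1/6) = 24/5.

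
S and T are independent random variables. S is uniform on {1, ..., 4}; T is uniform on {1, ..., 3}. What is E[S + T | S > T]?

Outcomes with S > T: (2,1), (3,1), (3,2), (4,1), (4,2), (4,3), each with probability 1/12.
E[S + T | S > T] = (3 + 4 + 5 + 5 + 6 + 7) / 6 = 5.

5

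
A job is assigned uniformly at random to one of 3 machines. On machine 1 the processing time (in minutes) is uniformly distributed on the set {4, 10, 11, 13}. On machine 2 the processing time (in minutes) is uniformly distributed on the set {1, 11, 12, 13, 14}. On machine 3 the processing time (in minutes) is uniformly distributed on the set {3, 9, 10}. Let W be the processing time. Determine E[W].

E[W | machine 1] = (4+10+11+13)/4 = 19/2.
E[W | machine 2] = (1+11+12+13+14)/5 = 51/5.
E[W | machine 3] = (3+9+10)/3 = 22/3.
E[W] = (1/3)·(19/2) + (1/3)·(51/5) + (1/3)·(22/3) = 811/90.

811/90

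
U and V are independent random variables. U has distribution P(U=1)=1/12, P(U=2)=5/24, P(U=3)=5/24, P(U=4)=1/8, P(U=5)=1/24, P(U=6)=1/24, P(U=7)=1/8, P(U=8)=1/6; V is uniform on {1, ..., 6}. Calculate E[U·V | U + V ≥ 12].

747/19

P(U + V ≥ 12) = 19/144.
Summing UV·P(x,y) over outcomes with U + V ≥ 12 gives 83/16.
E[U·V | U + V ≥ 12] = (83/16) / (19/144) = 747/19.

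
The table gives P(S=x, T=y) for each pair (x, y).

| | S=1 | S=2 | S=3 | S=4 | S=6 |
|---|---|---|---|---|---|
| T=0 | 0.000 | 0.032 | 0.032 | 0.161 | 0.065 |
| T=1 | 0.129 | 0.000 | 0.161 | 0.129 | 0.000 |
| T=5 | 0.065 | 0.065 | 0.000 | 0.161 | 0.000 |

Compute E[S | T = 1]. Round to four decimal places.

P(T = 1) = 0.419.
Σ S·P over the event = 1·(0.129) + 3·(0.161) + 4·(0.129) = 1.128.
E[S | T = 1] = (1.128) / (0.419) = 2.6921.

2.6921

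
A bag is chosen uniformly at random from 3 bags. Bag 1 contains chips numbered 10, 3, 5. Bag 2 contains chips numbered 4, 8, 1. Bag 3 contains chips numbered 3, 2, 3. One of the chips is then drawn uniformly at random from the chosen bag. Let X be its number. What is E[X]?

13/3

E[X | bag 1] = (10+3+5)/3 = 6.
E[X | bag 2] = (4+8+1)/3 = 13/3.
E[X | bag 3] = (3+2+3)/3 = 8/3.
By the law of total expectation,
E[X] = (1/3)·(6) + (1/3)·(13/3) + (1/3)·(8/3) = 13/3.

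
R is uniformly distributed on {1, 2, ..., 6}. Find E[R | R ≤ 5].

3

Given R ≤ 5, R is equally likely to be any of {1, 2, 3, 4, 5}.
E[R | R ≤ 5] = (1 + 2 + 3 + 4 + 5) / 5 = 3.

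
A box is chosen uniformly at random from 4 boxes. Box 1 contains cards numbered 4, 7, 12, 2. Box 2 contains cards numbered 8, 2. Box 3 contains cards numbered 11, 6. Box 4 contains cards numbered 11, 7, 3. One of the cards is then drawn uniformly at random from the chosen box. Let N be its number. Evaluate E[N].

107/16

E[N | box 1] = (4+7+12+2)/4 = 25/4.
E[N | box 2] = (8+2)/2 = 5.
E[N | box 3] = (11+6)/2 = 17/2.
E[N | box 4] = (11+7+3)/3 = 7.
By the law of total expectation,
E[N] = (1/4)·(25/4) + (1/4)·(5) + (1/4)·(17/2) + (1/4)·(7) = 107/16.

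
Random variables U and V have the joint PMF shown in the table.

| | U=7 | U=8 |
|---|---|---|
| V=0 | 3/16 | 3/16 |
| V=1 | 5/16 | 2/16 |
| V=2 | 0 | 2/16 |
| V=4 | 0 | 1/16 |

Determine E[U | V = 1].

51/7

P(V = 1) = 7/16.
Σ U·P over the event = 7·(5/16) + 8·(2/16) = 51/16.
E[U | V = 1] = (51/16) / (7/16) = 51/7.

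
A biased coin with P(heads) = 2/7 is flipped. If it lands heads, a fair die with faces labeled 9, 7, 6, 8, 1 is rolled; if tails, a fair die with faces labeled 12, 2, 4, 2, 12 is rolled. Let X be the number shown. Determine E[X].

222/35

E[X | heads] = (9+7+6+8+1)/5 = 31/5.
E[X | tails] = (12+2+4+2+12)/5 = 32/5.
E[X] = (2/7)·(31/5) + (5/7)·(32/5) = 222/35.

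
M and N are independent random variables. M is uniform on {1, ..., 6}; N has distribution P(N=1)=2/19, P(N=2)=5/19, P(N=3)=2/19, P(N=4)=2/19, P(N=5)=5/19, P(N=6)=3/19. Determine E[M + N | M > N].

107/15

P(M > N) = 15/38.
Summing (M+N)·P(x,y) over outcomes with M > N gives 107/38.
E[M + N | M > N] = (107/38) / (15/38) = 107/15.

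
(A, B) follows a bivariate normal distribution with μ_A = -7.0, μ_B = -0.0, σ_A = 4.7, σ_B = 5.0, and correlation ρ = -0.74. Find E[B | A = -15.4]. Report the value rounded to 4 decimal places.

6.6128

E[B | A=x] = μ_B + ρ(σ_B/σ_A)(x − μ_A) for jointly normal variables.
E[B | A=-15.4] = -0.0 + (-0.74)·(5.0/4.7)·(-15.4 − (-7.0)) = -0.0 + (-0.787234)·(-8.4) = 6.6128.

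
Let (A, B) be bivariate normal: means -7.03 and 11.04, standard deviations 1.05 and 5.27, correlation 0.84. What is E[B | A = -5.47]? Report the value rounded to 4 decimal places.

E[B | A=x] = μ_B + ρ(σ_B/σ_A)(x − μ_A) for jointly normal variables.
E[B | A=-5.47] = 11.04 + (0.84)·(5.27/1.05)·(-5.47 − (-7.03)) = 11.04 + (4.216)·(1.56) = 17.6170.

17.6170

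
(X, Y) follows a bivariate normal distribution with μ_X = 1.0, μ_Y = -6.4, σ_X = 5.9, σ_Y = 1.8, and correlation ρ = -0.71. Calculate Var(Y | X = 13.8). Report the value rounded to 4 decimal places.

For a bivariate normal, Var(Y | X=x) = σ_Y²(1 − ρ²).
Var(Y | X=13.8) = (1.8)²·(1 − (-0.71)²) = 3.24·0.4959 = 1.6067.

1.6067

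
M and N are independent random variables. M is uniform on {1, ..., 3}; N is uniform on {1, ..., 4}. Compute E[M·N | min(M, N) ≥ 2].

15/2

P(min(M, N) ≥ 2) = 1/2.
Summing MN·P(x,y) over outcomes with min(M, N) ≥ 2 gives 15/4.
E[M·N | min(M, N) ≥ 2] = (15/4) / (1/2) = 15/2.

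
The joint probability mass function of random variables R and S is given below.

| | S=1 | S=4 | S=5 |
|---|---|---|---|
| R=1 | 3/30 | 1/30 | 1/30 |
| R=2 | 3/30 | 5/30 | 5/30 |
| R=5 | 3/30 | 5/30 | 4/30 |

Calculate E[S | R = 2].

P(R = 2) = 13/30.
Σ S·P over the event = 1·(3/30) + 4·(5/30) + 5·(5/30) = 8/5.
E[S | R = 2] = (8/5) / (13/30) = 48/13.

48/13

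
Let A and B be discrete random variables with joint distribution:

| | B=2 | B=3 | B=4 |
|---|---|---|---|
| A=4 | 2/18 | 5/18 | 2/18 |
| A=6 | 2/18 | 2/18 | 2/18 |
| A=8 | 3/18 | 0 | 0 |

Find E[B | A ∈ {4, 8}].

11/4

P(A ∈ {4, 8}) = 2/3.
Summing B·P(A=x,B=y) over the conditioning event gives 11/6.
E[B | A ∈ {4, 8}] = (11/6) / (2/3) = 11/4.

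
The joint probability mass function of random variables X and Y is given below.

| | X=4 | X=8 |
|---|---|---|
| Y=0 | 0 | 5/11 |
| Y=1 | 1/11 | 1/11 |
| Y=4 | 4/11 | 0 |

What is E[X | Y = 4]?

P(Y = 4) = 4/11.
Σ X·P over the event = 4·(4/11) = 16/11.
E[X | Y = 4] = (16/11) / (4/11) = 4.

4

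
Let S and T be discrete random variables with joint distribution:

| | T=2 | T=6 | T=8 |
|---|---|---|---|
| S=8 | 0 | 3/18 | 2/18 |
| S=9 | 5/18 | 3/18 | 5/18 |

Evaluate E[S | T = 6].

17/2

P(T = 6) = 1/3.
Σ S·P over the event = 8·(3/18) + 9·(3/18) = 17/6.
E[S | T = 6] = (17/6) / (1/3) = 17/2.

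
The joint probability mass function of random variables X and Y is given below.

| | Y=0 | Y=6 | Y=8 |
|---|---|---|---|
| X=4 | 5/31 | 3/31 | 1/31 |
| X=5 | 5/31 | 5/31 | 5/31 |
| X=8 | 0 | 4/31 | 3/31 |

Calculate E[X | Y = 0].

P(Y = 0) = 10/31.
Summing X·P(X=x,Y=y) over the conditioning event gives 45/31.
E[X | Y = 0] = (45/31) / (10/31) = 9/2.

9/2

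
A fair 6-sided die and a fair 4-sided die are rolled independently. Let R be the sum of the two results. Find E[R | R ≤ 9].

P(R ≤ 9) = 23/24.
Σ over the event: 2·1/24 + 3·1/12 + 4·1/8 + 5·1/6 + 6·1/6 + 7·1/6 + 8·1/8 + 9·1/12 = 67/12.
E[R | R ≤ 9] = (67/12) / (23/24) = 134/23.

134/23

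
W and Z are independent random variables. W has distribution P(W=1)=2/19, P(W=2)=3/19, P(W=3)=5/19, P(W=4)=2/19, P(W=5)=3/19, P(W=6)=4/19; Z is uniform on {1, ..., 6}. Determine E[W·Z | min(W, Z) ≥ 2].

16

P(min(W, Z) ≥ 2) = 85/114.
Summing WZ·P(x,y) over outcomes with min(W, Z) ≥ 2 gives 680/57.
E[W·Z | min(W, Z) ≥ 2] = (680/57) / (85/114) = 16.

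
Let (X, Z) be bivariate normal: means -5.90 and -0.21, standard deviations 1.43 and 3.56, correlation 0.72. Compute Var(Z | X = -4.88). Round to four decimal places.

For a bivariate normal, Var(Z | X=x) = σ_Z²(1 − ρ²).
Var(Z | X=-4.88) = (3.56)²·(1 − (0.72)²) = 12.6736·0.4816 = 6.1036.

6.1036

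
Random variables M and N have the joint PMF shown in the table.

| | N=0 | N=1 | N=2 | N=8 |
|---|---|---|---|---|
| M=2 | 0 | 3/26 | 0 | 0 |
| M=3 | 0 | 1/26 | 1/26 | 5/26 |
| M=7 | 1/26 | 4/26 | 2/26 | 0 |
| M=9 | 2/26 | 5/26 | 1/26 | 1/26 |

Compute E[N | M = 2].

1

P(M = 2) = 3/26.
Σ N·P over the event = 1·(3/26) = 3/26.
E[N | M = 2] = (3/26) / (3/26) = 1.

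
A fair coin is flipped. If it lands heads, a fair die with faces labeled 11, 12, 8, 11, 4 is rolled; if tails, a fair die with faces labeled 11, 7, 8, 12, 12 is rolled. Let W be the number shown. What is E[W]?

48/5

E[W | heads] = (11+12+8+11+4)/5 = 46/5.
E[W | tails] = (11+7+8+12+12)/5 = 10.
By the law of total expectation,
E[W] = (1/2)·(46/5) + (1/2)·(10) = 48/5.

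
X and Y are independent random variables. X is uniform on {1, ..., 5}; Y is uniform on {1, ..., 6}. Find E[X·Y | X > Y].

Outcomes with X > Y: (2,1), (3,1), (3,2), (4,1), (4,2), (4,3), (5,1), (5,2), (5,3), (5,4), each with probability 1/30.
E[X·Y | X > Y] = (2 + 3 + 6 + 4 + 8 + 12 + 5 + 10 + 15 + 20) / 10 = 17/2.

17/2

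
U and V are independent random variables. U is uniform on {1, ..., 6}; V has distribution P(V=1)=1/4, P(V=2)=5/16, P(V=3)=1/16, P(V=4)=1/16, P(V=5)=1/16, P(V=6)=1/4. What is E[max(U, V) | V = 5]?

31/6

P(V = 5) = 1/16.
Summing max(U,V)·P(x,y) over outcomes with V = 5 gives 31/96.
E[max(U, V) | V = 5] = (31/96) / (1/16) = 31/6.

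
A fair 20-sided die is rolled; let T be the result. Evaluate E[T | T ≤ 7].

Given T ≤ 7, T is equally likely to be any of {1, 2, 3, 4, 5, 6, 7}.
E[T | T ≤ 7] = (1 + 2 + 3 + 4 + 5 + 6 + 7) / 7 = 4.

4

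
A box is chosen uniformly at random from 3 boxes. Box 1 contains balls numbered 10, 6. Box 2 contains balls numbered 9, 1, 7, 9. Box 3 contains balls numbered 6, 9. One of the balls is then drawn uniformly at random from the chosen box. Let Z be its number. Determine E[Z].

E[Z | box 1] = (10+6)/2 = 8.
E[Z | box 2] = (9+1+7+9)/4 = 13/2.
E[Z | box 3] = (6+9)/2 = 15/2.
By the law of total expectation,
E[Z] = (1/3)·(8) + (1/3)·(13/2) + (1/3)·(15/2) = 22/3.

22/3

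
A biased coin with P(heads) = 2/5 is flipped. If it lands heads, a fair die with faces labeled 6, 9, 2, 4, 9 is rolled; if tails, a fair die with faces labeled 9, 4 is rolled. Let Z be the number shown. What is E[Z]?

E[Z | heads] = (6+9+2+4+9)/5 = 6.
E[Z | tails] = (9+4)/2 = 13/2.
By the law of total expectation,
E[Z] = (2/5)·(6) + (3/5)·(13/2) = 63/10.

63/10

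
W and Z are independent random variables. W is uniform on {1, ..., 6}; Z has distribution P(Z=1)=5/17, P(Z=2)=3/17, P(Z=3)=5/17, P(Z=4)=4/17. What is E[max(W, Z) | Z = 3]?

P(Z = 3) = 5/17.
Summing max(W,Z)·P(x,y) over outcomes with Z = 3 gives 20/17.
E[max(W, Z) | Z = 3] = (20/17) / (5/17) = 4.

4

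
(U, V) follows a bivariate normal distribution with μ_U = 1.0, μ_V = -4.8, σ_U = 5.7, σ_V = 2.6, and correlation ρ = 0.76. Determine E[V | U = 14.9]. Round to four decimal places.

0.0187

For a bivariate normal, E[V | U=x] = μ_V + ρ·(σ_V/σ_U)·(x − μ_U).
E[V | U=14.9] = -4.8 + (0.76)·(2.6/5.7)·(14.9 − (1.0)) = -4.8 + (0.34667)·(13.9) = 0.0187.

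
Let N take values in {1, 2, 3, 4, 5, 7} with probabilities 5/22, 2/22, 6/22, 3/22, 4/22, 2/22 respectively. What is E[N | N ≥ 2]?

P(N ≥ 2) = 17/22.
Σ over the event: 2·1/11 + 3·3/11 + 4·3/22 + 5·2/11 + 7·1/11 = 34/11.
E[N | N ≥ 2] = (34/11) / (17/22) = 4.

4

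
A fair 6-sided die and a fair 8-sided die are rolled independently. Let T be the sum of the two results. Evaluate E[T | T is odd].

P(T is odd) = 1/2.
Σ over the event: 3·1/24 + 5·1/12 + 7·1/8 + 9·1/8 + 11·1/12 + 13·1/24 = 4.
E[T | T is odd] = (4) / (1/2) = 8.

8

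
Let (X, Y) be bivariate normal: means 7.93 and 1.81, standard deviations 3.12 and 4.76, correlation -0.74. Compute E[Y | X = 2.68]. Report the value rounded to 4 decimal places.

7.7371

The regression of Y on X has slope ρ·σ_Y/σ_X and passes through (μ_X, μ_Y).
E[Y | X=2.68] = 1.81 + (-0.74)·(4.76/3.12)·(2.68 − (7.93)) = 1.81 + (-1.12897)·(-5.25) = 7.7371.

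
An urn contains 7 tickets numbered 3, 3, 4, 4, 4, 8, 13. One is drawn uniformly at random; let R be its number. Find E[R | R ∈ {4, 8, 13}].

P(R ∈ {4, 8, 13}) = 5/7.
Σ over the event: 4·3/7 + 8·1/7 + 13·1/7 = 33/7.
E[R | R ∈ {4, 8, 13}] = (33/7) / (5/7) = 33/5.

33/5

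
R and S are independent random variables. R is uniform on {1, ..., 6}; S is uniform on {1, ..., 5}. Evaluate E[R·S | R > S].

35/3

P(R > S) = 1/2.
Summing RS·P(x,y) over outcomes with R > S gives 35/6.
E[R·S | R > S] = (35/6) / (1/2) = 35/3.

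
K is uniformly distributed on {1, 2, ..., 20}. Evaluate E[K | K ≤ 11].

6

Given K ≤ 11, K is equally likely to be any of {1, 2, 3, 4, 5, 6, 7, 8, 9, 10, 11}.
E[K | K ≤ 11] = (1 + 2 + 3 + 4 + 5 + 6 + 7 + 8 + 9 + 10 + 11) / 11 = 6.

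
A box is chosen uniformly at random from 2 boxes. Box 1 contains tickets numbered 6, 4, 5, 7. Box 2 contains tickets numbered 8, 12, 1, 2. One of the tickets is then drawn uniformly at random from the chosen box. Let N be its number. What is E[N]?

E[N | box 1] = (6+4+5+7)/4 = 11/2.
E[N | box 2] = (8+12+1+2)/4 = 23/4.
By the law of total expectation,
E[N] = (1/2)·(11/2) + (1/2)·(23/4) = 45/8.

45/8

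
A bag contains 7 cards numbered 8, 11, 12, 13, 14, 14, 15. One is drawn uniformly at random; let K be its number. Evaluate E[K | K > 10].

79/6

P(K > 10) = 6/7.
Σ over the event: 11·1/7 + 12·1/7 + 13·1/7 + 14·2/7 + 15·1/7 = 79/7.
E[K | K > 10] = (79/7) / (6/7) = 79/6.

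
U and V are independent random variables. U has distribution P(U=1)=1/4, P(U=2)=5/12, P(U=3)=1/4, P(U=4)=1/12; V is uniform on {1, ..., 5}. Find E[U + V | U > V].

P(U > V) = 7/30.
Summing (U+V)·P(x,y) over outcomes with U > V gives 1.
E[U + V | U > V] = (1) / (7/30) = 30/7.

30/7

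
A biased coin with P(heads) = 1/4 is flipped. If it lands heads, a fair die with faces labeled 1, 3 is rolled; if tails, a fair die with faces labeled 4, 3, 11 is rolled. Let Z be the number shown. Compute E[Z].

E[Z | heads] = (1+3)/2 = 2.
E[Z | tails] = (4+3+11)/3 = 6.
By the law of total expectation,
E[Z] = (1/4)·(2) + (3/4)·(6) = 5.

5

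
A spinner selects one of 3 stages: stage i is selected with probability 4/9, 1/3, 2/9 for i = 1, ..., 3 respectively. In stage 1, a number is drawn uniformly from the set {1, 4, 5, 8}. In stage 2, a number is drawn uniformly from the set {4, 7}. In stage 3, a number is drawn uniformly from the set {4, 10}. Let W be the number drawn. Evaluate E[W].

E[W | stage 1] = (1+4+5+8)/4 = 9/2.
E[W | stage 2] = (4+7)/2 = 11/2.
E[W | stage 3] = (4+10)/2 = 7.
E[W] = (4/9)·(9/2) + (1/3)·(11/2) + (2/9)·(7) = 97/18.

97/18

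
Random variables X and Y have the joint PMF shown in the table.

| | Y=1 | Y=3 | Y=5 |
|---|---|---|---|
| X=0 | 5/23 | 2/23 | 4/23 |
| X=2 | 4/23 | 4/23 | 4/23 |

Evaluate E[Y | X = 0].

31/11

P(X = 0) = 11/23.
Summing Y·P(X=x,Y=y) over the conditioning event gives 31/23.
E[Y | X = 0] = (31/23) / (11/23) = 31/11.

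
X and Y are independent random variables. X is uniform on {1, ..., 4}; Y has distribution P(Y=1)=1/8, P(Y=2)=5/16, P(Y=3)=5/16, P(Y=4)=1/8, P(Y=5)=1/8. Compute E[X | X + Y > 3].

149/55

P(X + Y > 3) = 55/64.
Summing X·P(x,y) over outcomes with X + Y > 3 gives 149/64.
E[X | X + Y > 3] = (149/64) / (55/64) = 149/55.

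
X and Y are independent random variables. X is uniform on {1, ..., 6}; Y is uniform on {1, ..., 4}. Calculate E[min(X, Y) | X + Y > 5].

P(X + Y > 5) = 7/12.
Summing min(X,Y)·P(x,y) over outcomes with X + Y > 5 gives 37/24.
E[min(X, Y) | X + Y > 5] = (37/24) / (7/12) = 37/14.

37/14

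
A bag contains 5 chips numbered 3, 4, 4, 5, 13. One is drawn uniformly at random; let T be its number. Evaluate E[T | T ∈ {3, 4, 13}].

6

P(T ∈ {3, 4, 13}) = 4/5.
Σ over the event: 3·1/5 + 4·2/5 + 13·1/5 = 24/5.
E[T | T ∈ {3, 4, 13}] = (24/5) / (4/5) = 6.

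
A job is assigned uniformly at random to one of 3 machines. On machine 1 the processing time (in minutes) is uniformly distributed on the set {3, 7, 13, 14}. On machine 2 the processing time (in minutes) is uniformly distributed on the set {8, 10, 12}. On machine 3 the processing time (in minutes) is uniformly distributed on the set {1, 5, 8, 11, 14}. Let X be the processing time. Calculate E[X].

E[X | machine 1] = (3+7+13+14)/4 = 37/4.
E[X | machine 2] = (8+10+12)/3 = 10.
E[X | machine 3] = (1+5+8+11+14)/5 = 39/5.
By the law of total expectation,
E[X] = (1/3)·(37/4) + (1/3)·(10) + (1/3)·(39/5) = 541/60.

541/60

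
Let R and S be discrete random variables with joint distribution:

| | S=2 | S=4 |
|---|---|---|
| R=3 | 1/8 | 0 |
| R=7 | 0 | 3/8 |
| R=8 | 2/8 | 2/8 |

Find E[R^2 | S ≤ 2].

137/3

P(S ≤ 2) = 3/8.
Σ R^2·P over the event = 9·(1/8) + 64·(2/8) = 137/8.
E[R^2 | S ≤ 2] = (137/8) / (3/8) = 137/3.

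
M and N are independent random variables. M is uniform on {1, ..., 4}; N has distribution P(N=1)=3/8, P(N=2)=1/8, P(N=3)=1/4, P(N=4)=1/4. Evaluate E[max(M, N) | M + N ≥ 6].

P(M + N ≥ 6) = 11/32.
Summing max(M,N)·P(x,y) over outcomes with M + N ≥ 6 gives 21/16.
E[max(M, N) | M + N ≥ 6] = (21/16) / (11/32) = 42/11.

42/11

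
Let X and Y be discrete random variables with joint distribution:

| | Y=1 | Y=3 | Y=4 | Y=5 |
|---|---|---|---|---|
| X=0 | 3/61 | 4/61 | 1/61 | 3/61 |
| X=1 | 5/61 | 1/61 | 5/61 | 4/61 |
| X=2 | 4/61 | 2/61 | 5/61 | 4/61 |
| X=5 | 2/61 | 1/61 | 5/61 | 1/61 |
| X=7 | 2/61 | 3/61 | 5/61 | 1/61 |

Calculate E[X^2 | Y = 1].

169/16

P(Y = 1) = 16/61.
Summing X^2·P(X=x,Y=y) over the conditioning event gives 169/61.
E[X^2 | Y = 1] = (169/61) / (16/61) = 169/16.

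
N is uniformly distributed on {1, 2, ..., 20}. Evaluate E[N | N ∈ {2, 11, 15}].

P(N ∈ {2, 11, 15}) = 3/20.
Σ over the event: 2·1/20 + 11·1/20 + 15·1/20 = 7/5.
E[N | N ∈ {2, 11, 15}] = (7/5) / (3/20) = 28/3.

28/3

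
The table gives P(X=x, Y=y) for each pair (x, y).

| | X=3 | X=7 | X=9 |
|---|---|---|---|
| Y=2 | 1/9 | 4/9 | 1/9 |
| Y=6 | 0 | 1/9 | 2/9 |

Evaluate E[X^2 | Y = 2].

143/3

P(Y = 2) = 2/3.
Σ X^2·P over the event = 9·(1/9) + 49·(4/9) + 81·(1/9) = 286/9.
E[X^2 | Y = 2] = (286/9) / (2/3) = 143/3.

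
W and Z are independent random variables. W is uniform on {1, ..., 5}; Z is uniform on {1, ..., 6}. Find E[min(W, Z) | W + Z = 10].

9/2

Outcomes with W + Z = 10: (4,6), (5,5), each with probability 1/30.
E[min(W, Z) | W + Z = 10] = (4 + 5) / 2 = 9/2.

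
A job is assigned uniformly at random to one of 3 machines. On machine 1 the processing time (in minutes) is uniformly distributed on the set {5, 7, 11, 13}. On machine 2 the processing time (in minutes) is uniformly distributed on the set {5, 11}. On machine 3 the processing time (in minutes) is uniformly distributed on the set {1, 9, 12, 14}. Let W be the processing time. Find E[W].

26/3

E[W | machine 1] = (5+7+11+13)/4 = 9.
E[W | machine 2] = (5+11)/2 = 8.
E[W | machine 3] = (1+9+12+14)/4 = 9.
E[W] = (1/3)·(9) + (1/3)·(8) + (1/3)·(9) = 26/3.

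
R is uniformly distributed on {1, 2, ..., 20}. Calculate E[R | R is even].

11

Given R is even, R is equally likely to be any of {2, 4, 6, 8, 10, 12, 14, 16, 18, 20}.
E[R | R is even] = (2 + 4 + 6 + 8 + 10 + 12 + 14 + 16 + 18 + 20) / 10 = 11.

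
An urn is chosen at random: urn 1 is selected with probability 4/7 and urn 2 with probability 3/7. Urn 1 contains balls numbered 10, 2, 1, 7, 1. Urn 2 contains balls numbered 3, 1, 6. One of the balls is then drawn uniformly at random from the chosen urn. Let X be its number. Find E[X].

E[X | urn 1] = (10+2+1+7+1)/5 = 21/5.
E[X | urn 2] = (3+1+6)/3 = 10/3.
By the law of total expectation,
E[X] = (4/7)·(21/5) + (3/7)·(10/3) = 134/35.

134/35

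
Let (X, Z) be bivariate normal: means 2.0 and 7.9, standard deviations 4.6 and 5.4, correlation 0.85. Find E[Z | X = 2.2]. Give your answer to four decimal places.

8.0996

For a bivariate normal, E[Z | X=x] = μ_Z + ρ·(σ_Z/σ_X)·(x − μ_X).
E[Z | X=2.2] = 7.9 + (0.85)·(5.4/4.6)·(2.2 − (2.0)) = 7.9 + (0.99783)·(0.2) = 8.0996.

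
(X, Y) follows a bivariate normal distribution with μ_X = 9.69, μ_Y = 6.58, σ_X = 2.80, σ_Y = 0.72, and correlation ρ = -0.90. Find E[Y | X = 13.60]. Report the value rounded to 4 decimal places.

For a bivariate normal, E[Y | X=x] = μ_Y + ρ·(σ_Y/σ_X)·(x − μ_X).
E[Y | X=13.60] = 6.58 + (-0.90)·(0.72/2.80)·(13.60 − (9.69)) = 6.58 + (-0.23143)·(3.91) = 5.6751.

5.6751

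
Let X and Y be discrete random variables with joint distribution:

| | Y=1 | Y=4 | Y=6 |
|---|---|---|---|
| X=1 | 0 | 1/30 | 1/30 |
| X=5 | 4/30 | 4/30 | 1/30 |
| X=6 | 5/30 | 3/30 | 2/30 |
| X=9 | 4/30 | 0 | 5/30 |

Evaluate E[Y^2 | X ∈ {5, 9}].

16

P(X ∈ {5, 9}) = 3/5.
Summing Y^2·P(X=x,Y=y) over the conditioning event gives 48/5.
E[Y^2 | X ∈ {5, 9}] = (48/5) / (3/5) = 16.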